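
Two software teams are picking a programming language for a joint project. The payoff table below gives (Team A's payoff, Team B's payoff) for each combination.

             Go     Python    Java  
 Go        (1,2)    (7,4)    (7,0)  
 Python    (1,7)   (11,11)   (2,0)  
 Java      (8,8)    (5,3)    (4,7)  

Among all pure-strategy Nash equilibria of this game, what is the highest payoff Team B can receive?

11

Both Python is a pure NE (Team A: 11 ≥ 7; Team B: 11 ≥ 7). Team B gets 11.
(Java, Go) is a pure NE (Team A: 8 ≥ 1; Team B: 8 ≥ 7). Team B gets 8.
Every other cell has a profitable deviation for at least one player. Highest of {11, 8} is 11.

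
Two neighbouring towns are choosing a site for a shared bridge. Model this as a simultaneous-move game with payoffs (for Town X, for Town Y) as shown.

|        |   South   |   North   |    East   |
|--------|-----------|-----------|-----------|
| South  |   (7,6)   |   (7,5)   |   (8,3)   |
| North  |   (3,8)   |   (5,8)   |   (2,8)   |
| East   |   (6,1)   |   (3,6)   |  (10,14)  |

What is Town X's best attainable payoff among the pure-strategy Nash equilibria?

Both South is a pure NE (Town X: 7 ≥ 6; Town Y: 6 ≥ 5). Town X gets 7.
Both East is a pure NE (Town X: 10 ≥ 8; Town Y: 14 ≥ 6). Town X gets 10.
Every other cell has a profitable deviation for at least one player. Highest of {7, 10} is 10.

10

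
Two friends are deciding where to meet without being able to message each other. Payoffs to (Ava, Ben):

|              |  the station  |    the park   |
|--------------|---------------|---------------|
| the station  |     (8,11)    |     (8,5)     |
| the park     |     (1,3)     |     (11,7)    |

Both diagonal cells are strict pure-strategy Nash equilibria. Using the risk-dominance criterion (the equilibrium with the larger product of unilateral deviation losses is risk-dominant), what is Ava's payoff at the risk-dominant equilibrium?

At both the station: Ava loses 8 − 1 = 7 by deviating; Ben loses 11 − 5 = 6. Product = 7·6 = 42.
At both the park: Ava loses 11 − 8 = 3 by deviating; Ben loses 7 − 3 = 4. Product = 3·4 = 12.
42 > 12, so both the station is risk-dominant. Ava's payoff there is 8.

8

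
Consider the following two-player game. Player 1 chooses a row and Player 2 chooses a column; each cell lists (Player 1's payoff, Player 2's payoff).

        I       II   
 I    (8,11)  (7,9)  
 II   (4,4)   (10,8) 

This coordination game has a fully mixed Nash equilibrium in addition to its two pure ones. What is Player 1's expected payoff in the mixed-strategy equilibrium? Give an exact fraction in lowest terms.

52/7

Player 2 mixes with probability q on I, chosen so Player 1 is indifferent: 8q + 7(1−q) = 4q + 10(1−q) gives q = 3/7.
Player 1's expected payoff (from either row, since indifferent) is 8·3/7 + 7·4/7 = 52/7.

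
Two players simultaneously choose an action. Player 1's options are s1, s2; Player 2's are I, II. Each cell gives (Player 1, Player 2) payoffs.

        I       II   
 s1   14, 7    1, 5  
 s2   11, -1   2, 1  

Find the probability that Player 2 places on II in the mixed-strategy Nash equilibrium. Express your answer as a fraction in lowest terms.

3/4

Player 2's mix q on I must make Player 1 indifferent between s1 and s2.
Player 1's payoff from s1: 14q + 1(1−q). From s2: 11q + 2(1−q).
Set equal: 3q = 1(1−q) → q = 1/4.
Probability on II is 1 − 1/4 = 3/4.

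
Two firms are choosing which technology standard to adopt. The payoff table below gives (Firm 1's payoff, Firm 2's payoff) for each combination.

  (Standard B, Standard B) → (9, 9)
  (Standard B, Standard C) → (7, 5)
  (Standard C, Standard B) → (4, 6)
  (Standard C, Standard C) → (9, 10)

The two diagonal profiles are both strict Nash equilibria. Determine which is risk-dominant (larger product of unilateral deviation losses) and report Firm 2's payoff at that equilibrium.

9

At both Standard B: Firm 1 loses 9 − 4 = 5 by deviating; Firm 2 loses 9 − 5 = 4. Product = 5·4 = 20.
At both Standard C: Firm 1 loses 9 − 7 = 2 by deviating; Firm 2 loses 10 − 6 = 4. Product = 2·4 = 8.
20 > 8, so both Standard B is risk-dominant. Firm 2's payoff there is 9.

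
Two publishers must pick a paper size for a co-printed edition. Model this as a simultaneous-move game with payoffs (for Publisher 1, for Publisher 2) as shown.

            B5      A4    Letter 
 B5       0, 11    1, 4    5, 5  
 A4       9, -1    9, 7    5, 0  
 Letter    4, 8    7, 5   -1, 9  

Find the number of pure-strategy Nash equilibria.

Both A4: Publisher 1 gets 9 (best alternative 7); Publisher 2 gets 7 (best alternative 0). Neither deviates — NE.
Both B5 is not a NE: Publisher 1 would switch to A4 (9 > 0).
No other cell survives both best-response checks, so there is 1 pure NE.

1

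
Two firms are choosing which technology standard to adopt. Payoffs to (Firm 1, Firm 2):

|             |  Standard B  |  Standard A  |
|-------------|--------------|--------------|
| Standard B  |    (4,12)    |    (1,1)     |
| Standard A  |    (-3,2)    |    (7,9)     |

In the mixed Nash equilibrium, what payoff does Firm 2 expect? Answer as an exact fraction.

Firm 1 mixes with probability p on Standard B, chosen so Firm 2 is indifferent: 12p + 2(1−p) = 1p + 9(1−p) gives p = 7/18.
Firm 2's expected payoff is 12·7/18 + 2·11/18 = 53/9.

53/9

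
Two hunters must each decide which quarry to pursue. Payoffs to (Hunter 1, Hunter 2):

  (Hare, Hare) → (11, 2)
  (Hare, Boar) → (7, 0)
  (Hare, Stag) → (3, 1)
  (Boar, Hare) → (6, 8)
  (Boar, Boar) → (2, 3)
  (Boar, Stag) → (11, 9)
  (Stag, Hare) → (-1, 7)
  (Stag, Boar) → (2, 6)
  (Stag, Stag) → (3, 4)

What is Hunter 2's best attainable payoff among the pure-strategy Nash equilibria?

9

Both Hare is a pure NE (Hunter 1: 11 ≥ 6; Hunter 2: 2 ≥ 1). Hunter 2 gets 2.
(Boar, Stag) is a pure NE (Hunter 1: 11 ≥ 3; Hunter 2: 9 ≥ 8). Hunter 2 gets 9.
Every other cell has a profitable deviation for at least one player. Highest of {2, 9} is 9.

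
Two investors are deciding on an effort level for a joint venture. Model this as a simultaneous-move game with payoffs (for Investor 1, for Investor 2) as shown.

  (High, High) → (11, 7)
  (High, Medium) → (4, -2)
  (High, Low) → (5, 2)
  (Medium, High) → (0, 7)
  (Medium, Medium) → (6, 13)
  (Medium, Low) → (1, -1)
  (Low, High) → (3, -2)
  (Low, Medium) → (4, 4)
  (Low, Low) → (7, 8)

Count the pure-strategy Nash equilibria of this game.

3

Both High: Investor 1 gets 11 (best alternative 3); Investor 2 gets 7 (best alternative 2). Neither deviates — NE.
Both Medium: Investor 1 gets 6 (best alternative 4); Investor 2 gets 13 (best alternative 7). Neither deviates — NE.
Both Low: Investor 1 gets 7 (best alternative 5); Investor 2 gets 8 (best alternative 4). Neither deviates — NE.
(High, Low) is not a NE: Investor 1 would switch to Low (7 > 5).
No other cell survives both best-response checks, so there are 3 pure NE.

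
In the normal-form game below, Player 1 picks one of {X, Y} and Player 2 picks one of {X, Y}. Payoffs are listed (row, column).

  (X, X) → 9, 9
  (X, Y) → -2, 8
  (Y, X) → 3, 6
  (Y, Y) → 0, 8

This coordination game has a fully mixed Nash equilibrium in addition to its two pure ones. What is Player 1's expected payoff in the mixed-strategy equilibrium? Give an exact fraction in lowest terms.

Player 2 mixes with probability q on X, chosen so Player 1 is indifferent: 9q + (-2)(1−q) = 3q + 0(1−q) gives q = 1/4.
Player 1's expected payoff (from either row, since indifferent) is 9·1/4 + (-2)·3/4 = 3/4.

3/4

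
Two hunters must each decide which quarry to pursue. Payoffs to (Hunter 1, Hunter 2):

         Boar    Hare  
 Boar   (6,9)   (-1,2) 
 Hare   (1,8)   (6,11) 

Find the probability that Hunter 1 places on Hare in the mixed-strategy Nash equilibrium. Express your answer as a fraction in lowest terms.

Hunter 1's mix p on Boar must make Hunter 2 indifferent between Boar and Hare.
Hunter 2's payoff from Boar: 9p + 8(1−p). From Hare: 2p + 11(1−p).
Set equal: 7p = 3(1−p) → p = 3/10.
Probability on Hare is 1 − 3/10 = 7/10.

7/10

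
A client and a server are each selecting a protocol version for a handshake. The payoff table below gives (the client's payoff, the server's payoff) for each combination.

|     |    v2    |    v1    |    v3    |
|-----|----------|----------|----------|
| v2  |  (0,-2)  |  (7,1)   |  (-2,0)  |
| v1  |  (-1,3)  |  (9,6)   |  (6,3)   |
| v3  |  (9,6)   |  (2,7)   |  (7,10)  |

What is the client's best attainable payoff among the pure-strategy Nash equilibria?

Both v1 is a pure NE (the client: 9 ≥ 7; the server: 6 ≥ 3). The client gets 9.
Both v3 is a pure NE (the client: 7 ≥ 6; the server: 10 ≥ 7). The client gets 7.
Every other cell has a profitable deviation for at least one player. Highest of {9, 7} is 9.

9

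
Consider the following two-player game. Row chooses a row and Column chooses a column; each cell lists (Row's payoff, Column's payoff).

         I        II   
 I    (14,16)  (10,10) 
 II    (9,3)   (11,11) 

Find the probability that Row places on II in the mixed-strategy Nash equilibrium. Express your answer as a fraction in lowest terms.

3/7

Row's mix p on I must make Column indifferent between I and II.
Column's payoff from I: 16p + 3(1−p). From II: 10p + 11(1−p).
Set equal: 6p = 8(1−p) → p = 8/14 = 4/7.
Probability on II is 1 − 4/7 = 3/7.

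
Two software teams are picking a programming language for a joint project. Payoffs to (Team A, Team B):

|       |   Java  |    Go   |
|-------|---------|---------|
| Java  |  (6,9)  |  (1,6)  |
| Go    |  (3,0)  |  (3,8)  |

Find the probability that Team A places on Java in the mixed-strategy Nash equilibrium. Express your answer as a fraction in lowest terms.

Team A's mix p on Java must make Team B indifferent between Java and Go.
Team B's payoff from Java: 9p + 0(1−p). From Go: 6p + 8(1−p).
Set equal: 3p = 8(1−p) → p = 8/11.

8/11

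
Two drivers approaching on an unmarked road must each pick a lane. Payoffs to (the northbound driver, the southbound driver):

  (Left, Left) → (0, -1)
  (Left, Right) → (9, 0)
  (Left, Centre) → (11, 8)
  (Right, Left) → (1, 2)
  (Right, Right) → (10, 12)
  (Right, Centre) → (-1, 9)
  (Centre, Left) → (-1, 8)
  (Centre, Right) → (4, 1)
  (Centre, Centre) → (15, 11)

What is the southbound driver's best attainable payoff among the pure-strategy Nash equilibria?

Both Right is a pure NE (the northbound driver: 10 ≥ 9; the southbound driver: 12 ≥ 9). The southbound driver gets 12.
Both Centre is a pure NE (the northbound driver: 15 ≥ 11; the southbound driver: 11 ≥ 8). The southbound driver gets 11.
Every other cell has a profitable deviation for at least one player. Highest of {12, 11} is 12.

12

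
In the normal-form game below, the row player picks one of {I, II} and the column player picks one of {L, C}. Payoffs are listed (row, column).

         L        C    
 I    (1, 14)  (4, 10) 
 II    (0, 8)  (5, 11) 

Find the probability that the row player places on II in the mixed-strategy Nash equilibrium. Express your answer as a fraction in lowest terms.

4/7

The row player's mix p on I must make the column player indifferent between L and C.
The column player's payoff from L: 14p + 8(1−p). From C: 10p + 11(1−p).
Set equal: 4p = 3(1−p) → p = 3/7.
Probability on II is 1 − 3/7 = 4/7.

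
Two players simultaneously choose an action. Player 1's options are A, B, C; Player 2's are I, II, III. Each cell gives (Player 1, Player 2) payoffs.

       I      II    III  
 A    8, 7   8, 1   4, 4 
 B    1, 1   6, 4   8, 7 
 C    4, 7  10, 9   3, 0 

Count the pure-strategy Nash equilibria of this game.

3

(A, I): Player 1 gets 8 (best alternative 4); Player 2 gets 7 (best alternative 4). Neither deviates — NE.
(B, III): Player 1 gets 8 (best alternative 4); Player 2 gets 7 (best alternative 4). Neither deviates — NE.
(C, II): Player 1 gets 10 (best alternative 8); Player 2 gets 9 (best alternative 7). Neither deviates — NE.
(C, III) is not a NE: Player 1 would switch to B (8 > 3).
No other cell survives both best-response checks, so there are 3 pure NE.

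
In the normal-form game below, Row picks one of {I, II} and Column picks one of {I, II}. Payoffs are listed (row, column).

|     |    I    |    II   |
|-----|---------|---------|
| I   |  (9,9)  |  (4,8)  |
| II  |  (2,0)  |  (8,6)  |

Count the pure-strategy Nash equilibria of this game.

2

Both I: Row gets 9 (best alternative 2); Column gets 9 (best alternative 8). Neither deviates — NE.
Both II: Row gets 8 (best alternative 4); Column gets 6 (best alternative 0). Neither deviates — NE.
(I, II) is not a NE: Row would switch to II (8 > 4).
No other cell survives both best-response checks, so there are 2 pure NE.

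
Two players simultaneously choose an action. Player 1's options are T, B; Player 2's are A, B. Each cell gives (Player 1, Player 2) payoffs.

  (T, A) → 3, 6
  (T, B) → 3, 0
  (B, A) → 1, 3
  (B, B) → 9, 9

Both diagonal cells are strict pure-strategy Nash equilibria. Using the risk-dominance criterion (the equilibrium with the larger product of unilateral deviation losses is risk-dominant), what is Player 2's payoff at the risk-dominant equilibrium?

9

At (T, A): Player 1 loses 3 − 1 = 2 by deviating; Player 2 loses 6 − 0 = 6. Product = 2·6 = 12.
At (B, B): Player 1 loses 9 − 3 = 6 by deviating; Player 2 loses 9 − 3 = 6. Product = 6·6 = 36.
36 > 12, so (B, B) is risk-dominant. Player 2's payoff there is 9.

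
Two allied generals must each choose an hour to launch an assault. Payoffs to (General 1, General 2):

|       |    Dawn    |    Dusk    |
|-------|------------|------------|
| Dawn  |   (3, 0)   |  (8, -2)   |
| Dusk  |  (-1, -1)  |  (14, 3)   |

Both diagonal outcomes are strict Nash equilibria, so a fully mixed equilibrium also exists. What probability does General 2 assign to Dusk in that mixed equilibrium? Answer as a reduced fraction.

2/5

General 2's mix q on Dawn must make General 1 indifferent between Dawn and Dusk.
General 1's payoff from Dawn: 3q + 8(1−q). From Dusk: (-1)q + 14(1−q).
Set equal: 4q = 6(1−q) → q = 6/10 = 3/5.
Probability on Dusk is 1 − 3/5 = 2/5.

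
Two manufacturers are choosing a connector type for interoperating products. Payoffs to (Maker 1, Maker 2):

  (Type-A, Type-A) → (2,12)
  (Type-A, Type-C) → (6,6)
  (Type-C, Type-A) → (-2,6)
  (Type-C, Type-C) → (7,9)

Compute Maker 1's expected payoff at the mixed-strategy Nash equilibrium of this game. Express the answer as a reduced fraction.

26/5

Maker 2 mixes with probability q on Type-A, chosen so Maker 1 is indifferent: 2q + 6(1−q) = (-2)q + 7(1−q) gives q = 1/5.
Maker 1's expected payoff (from either row, since indifferent) is 2·1/5 + 6·4/5 = 26/5.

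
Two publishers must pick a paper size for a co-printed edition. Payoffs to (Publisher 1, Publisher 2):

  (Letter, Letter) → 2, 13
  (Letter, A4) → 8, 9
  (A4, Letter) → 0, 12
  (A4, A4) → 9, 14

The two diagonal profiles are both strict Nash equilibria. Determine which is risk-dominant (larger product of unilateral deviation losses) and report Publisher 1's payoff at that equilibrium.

At both Letter: Publisher 1 loses 2 − 0 = 2 by deviating; Publisher 2 loses 13 − 9 = 4. Product = 2·4 = 8.
At both A4: Publisher 1 loses 9 − 8 = 1 by deviating; Publisher 2 loses 14 − 12 = 2. Product = 1·2 = 2.
8 > 2, so both Letter is risk-dominant. Publisher 1's payoff there is 2.

2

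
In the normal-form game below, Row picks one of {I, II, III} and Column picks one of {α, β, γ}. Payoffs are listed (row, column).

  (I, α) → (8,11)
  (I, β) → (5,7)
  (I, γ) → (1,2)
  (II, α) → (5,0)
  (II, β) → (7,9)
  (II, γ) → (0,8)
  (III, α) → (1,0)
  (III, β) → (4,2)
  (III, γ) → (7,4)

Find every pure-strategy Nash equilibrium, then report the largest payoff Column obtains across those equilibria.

11

(I, α) is a pure NE (Row: 8 ≥ 5; Column: 11 ≥ 7). Column gets 11.
(II, β) is a pure NE (Row: 7 ≥ 5; Column: 9 ≥ 8). Column gets 9.
(III, γ) is a pure NE (Row: 7 ≥ 1; Column: 4 ≥ 2). Column gets 4.
Every other cell has a profitable deviation for at least one player. Highest of {11, 9, 4} is 11.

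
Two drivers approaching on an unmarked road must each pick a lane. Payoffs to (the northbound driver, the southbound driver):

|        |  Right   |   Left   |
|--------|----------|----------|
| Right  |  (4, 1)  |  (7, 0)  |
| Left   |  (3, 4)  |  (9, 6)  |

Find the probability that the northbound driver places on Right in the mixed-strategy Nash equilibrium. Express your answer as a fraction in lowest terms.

2/3

The northbound driver's mix p on Right must make the southbound driver indifferent between Right and Left.
The southbound driver's payoff from Right: 1p + 4(1−p). From Left: 0p + 6(1−p).
Set equal: 1p = 2(1−p) → p = 2/3.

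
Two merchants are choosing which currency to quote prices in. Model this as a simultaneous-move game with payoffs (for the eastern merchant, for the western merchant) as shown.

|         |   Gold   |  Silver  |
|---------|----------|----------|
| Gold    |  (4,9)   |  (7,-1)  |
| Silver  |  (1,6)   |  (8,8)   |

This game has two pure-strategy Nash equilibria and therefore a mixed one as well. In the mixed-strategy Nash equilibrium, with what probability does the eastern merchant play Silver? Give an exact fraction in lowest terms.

The eastern merchant's mix p on Gold must make the western merchant indifferent between Gold and Silver.
The western merchant's payoff from Gold: 9p + 6(1−p). From Silver: (-1)p + 8(1−p).
Set equal: 10p = 2(1−p) → p = 2/12 = 1/6.
Probability on Silver is 1 − 1/6 = 5/6.

5/6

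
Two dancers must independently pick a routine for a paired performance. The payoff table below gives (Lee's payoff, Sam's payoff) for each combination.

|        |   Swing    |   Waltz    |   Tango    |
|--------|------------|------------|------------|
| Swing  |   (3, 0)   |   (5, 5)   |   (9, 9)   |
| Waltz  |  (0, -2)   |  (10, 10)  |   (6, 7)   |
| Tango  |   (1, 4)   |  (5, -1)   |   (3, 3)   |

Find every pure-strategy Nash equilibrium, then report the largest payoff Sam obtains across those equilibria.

(Swing, Tango) is a pure NE (Lee: 9 ≥ 6; Sam: 9 ≥ 5). Sam gets 9.
Both Waltz is a pure NE (Lee: 10 ≥ 5; Sam: 10 ≥ 7). Sam gets 10.
Every other cell has a profitable deviation for at least one player. Highest of {9, 10} is 10.

10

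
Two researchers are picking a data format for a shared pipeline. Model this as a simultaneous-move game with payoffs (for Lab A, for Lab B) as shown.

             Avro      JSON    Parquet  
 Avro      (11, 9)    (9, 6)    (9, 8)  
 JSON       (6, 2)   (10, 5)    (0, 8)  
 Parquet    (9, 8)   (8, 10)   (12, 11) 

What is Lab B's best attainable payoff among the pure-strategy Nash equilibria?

11

Both Avro is a pure NE (Lab A: 11 ≥ 9; Lab B: 9 ≥ 8). Lab B gets 9.
Both Parquet is a pure NE (Lab A: 12 ≥ 9; Lab B: 11 ≥ 10). Lab B gets 11.
Every other cell has a profitable deviation for at least one player. Highest of {9, 11} is 11.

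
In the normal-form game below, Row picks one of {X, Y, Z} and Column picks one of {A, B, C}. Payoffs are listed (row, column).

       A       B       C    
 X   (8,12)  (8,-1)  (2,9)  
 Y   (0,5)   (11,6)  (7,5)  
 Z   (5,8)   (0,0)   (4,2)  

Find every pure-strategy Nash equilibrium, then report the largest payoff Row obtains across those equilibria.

11

(X, A) is a pure NE (Row: 8 ≥ 5; Column: 12 ≥ 9). Row gets 8.
(Y, B) is a pure NE (Row: 11 ≥ 8; Column: 6 ≥ 5). Row gets 11.
Every other cell has a profitable deviation for at least one player. Highest of {8, 11} is 11.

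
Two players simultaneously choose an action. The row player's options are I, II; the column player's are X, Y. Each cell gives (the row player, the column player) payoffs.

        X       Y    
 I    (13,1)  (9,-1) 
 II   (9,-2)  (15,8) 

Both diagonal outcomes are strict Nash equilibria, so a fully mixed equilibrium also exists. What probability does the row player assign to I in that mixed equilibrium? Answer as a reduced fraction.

5/6

The row player's mix p on I must make the column player indifferent between X and Y.
The column player's payoff from X: 1p + (-2)(1−p). From Y: (-1)p + 8(1−p).
Set equal: 2p = 10(1−p) → p = 10/12 = 5/6.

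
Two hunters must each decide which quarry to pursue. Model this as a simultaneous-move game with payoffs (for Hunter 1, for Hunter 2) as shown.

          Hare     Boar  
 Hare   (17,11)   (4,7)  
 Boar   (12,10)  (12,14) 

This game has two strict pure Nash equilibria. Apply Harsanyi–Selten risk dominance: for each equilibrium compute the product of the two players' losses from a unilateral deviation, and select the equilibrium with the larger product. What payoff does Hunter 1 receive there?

At both Hare: Hunter 1 loses 17 − 12 = 5 by deviating; Hunter 2 loses 11 − 7 = 4. Product = 5·4 = 20.
At both Boar: Hunter 1 loses 12 − 4 = 8 by deviating; Hunter 2 loses 14 − 10 = 4. Product = 8·4 = 32.
32 > 20, so both Boar is risk-dominant. Hunter 1's payoff there is 12.

12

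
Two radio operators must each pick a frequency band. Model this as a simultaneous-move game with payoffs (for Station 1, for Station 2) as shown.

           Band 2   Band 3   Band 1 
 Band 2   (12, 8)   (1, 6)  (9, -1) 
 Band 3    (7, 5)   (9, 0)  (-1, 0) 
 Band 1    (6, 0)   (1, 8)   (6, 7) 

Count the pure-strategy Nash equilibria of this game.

Both Band 2: Station 1 gets 12 (best alternative 7); Station 2 gets 8 (best alternative 6). Neither deviates — NE.
Both Band 1 is not a NE: Station 1 would switch to Band 2 (9 > 6).
No other cell survives both best-response checks, so there is 1 pure NE.

1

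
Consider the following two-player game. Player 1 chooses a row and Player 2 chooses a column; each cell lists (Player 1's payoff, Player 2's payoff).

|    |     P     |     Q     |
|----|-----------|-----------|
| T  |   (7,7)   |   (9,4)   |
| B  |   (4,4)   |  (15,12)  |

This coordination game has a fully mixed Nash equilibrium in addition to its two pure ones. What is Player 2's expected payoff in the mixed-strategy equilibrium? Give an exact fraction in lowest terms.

Player 1 mixes with probability p on T, chosen so Player 2 is indifferent: 7p + 4(1−p) = 4p + 12(1−p) gives p = 8/11.
Player 2's expected payoff is 7·8/11 + 4·3/11 = 68/11.

68/11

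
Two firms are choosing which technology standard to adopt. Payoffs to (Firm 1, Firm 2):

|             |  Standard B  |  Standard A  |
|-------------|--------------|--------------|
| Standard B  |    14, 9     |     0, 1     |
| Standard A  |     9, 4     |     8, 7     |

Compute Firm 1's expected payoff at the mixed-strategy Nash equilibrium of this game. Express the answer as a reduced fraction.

Firm 2 mixes with probability q on Standard B, chosen so Firm 1 is indifferent: 14q + 0(1−q) = 9q + 8(1−q) gives q = 8/13.
Firm 1's expected payoff (from either row, since indifferent) is 14·8/13 + 0·5/13 = 112/13.

112/13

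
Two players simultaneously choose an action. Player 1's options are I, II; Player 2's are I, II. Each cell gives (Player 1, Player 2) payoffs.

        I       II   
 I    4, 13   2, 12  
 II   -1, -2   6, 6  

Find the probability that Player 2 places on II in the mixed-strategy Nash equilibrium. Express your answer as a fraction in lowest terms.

5/9

Player 2's mix q on I must make Player 1 indifferent between I and II.
Player 1's payoff from I: 4q + 2(1−q). From II: (-1)q + 6(1−q).
Set equal: 5q = 4(1−q) → q = 4/9.
Probability on II is 1 − 4/9 = 5/9.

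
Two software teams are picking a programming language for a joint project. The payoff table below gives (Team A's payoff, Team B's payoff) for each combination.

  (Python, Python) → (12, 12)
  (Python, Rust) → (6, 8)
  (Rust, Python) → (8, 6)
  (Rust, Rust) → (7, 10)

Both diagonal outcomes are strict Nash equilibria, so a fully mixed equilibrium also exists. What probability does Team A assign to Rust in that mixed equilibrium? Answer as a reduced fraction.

1/2

Team A's mix p on Python must make Team B indifferent between Python and Rust.
Team B's payoff from Python: 12p + 6(1−p). From Rust: 8p + 10(1−p).
Set equal: 4p = 4(1−p) → p = 4/8 = 1/2.
Probability on Rust is 1 − 1/2 = 1/2.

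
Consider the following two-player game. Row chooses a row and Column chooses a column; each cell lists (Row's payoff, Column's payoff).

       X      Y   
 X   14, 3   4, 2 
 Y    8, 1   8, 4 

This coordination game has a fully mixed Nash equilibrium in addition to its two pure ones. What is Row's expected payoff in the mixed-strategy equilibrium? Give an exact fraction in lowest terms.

8

Column mixes with probability q on X, chosen so Row is indifferent: 14q + 4(1−q) = 8q + 8(1−q) gives q = 2/5.
Row's expected payoff (from either row, since indifferent) is 14·2/5 + 4·3/5 = 8.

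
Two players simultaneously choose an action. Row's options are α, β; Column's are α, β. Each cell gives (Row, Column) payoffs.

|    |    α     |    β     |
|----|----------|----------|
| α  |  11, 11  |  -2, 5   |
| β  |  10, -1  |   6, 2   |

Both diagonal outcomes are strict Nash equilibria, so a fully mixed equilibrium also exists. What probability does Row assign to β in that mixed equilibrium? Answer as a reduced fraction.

Row's mix p on α must make Column indifferent between α and β.
Column's payoff from α: 11p + (-1)(1−p). From β: 5p + 2(1−p).
Set equal: 6p = 3(1−p) → p = 3/9 = 1/3.
Probability on β is 1 − 1/3 = 2/3.

2/3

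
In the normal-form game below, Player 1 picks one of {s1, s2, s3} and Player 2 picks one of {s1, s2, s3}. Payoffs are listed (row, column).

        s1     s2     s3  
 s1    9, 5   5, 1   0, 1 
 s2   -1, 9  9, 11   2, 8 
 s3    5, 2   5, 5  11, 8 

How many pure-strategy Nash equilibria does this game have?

3

Both s1: Player 1 gets 9 (best alternative 5); Player 2 gets 5 (best alternative 1). Neither deviates — NE.
Both s2: Player 1 gets 9 (best alternative 5); Player 2 gets 11 (best alternative 9). Neither deviates — NE.
Both s3: Player 1 gets 11 (best alternative 2); Player 2 gets 8 (best alternative 5). Neither deviates — NE.
(s3, s2) is not a NE: Player 1 would switch to s2 (9 > 5).
No other cell survives both best-response checks, so there are 3 pure NE.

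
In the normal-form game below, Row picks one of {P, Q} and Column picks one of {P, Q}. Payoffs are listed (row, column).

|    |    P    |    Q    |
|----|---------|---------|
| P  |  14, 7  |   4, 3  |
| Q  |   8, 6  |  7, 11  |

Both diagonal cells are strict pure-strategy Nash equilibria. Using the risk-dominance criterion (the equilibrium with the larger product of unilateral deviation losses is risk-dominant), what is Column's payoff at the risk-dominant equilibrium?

At both P: Row loses 14 − 8 = 6 by deviating; Column loses 7 − 3 = 4. Product = 6·4 = 24.
At both Q: Row loses 7 − 4 = 3 by deviating; Column loses 11 − 6 = 5. Product = 3·5 = 15.
24 > 15, so both P is risk-dominant. Column's payoff there is 7.

7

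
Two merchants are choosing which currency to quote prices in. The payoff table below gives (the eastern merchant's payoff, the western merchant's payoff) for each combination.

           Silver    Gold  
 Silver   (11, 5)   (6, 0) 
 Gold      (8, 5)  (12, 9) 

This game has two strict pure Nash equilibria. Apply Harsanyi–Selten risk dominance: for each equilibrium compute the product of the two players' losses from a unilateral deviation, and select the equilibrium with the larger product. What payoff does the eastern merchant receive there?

At both Silver: the eastern merchant loses 11 − 8 = 3 by deviating; the western merchant loses 5 − 0 = 5. Product = 3·5 = 15.
At both Gold: the eastern merchant loses 12 − 6 = 6 by deviating; the western merchant loses 9 − 5 = 4. Product = 6·4 = 24.
24 > 15, so both Gold is risk-dominant. The eastern merchant's payoff there is 12.

12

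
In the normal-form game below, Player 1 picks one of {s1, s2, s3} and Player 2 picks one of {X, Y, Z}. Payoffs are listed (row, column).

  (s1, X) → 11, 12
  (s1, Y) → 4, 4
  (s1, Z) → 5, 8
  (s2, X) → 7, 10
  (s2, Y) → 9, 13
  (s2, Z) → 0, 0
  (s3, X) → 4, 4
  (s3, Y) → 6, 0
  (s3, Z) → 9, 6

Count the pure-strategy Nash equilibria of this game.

(s1, X): Player 1 gets 11 (best alternative 7); Player 2 gets 12 (best alternative 8). Neither deviates — NE.
(s2, Y): Player 1 gets 9 (best alternative 6); Player 2 gets 13 (best alternative 10). Neither deviates — NE.
(s3, Z): Player 1 gets 9 (best alternative 5); Player 2 gets 6 (best alternative 4). Neither deviates — NE.
(s2, Z) is not a NE: Player 1 would switch to s3 (9 > 0).
No other cell survives both best-response checks, so there are 3 pure NE.

3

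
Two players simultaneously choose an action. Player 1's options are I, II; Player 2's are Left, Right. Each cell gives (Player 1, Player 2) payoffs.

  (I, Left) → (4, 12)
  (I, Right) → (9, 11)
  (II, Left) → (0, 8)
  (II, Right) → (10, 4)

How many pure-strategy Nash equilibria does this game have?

1

(I, Left): Player 1 gets 4 (best alternative 0); Player 2 gets 12 (best alternative 11). Neither deviates — NE.
(II, Right) is not a NE: Player 2 would switch to Left (8 > 4).
No other cell survives both best-response checks, so there is 1 pure NE.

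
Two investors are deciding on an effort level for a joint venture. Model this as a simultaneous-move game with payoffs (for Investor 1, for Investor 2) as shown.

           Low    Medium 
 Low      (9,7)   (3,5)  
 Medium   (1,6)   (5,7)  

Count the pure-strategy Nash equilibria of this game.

Both Low: Investor 1 gets 9 (best alternative 1); Investor 2 gets 7 (best alternative 5). Neither deviates — NE.
Both Medium: Investor 1 gets 5 (best alternative 3); Investor 2 gets 7 (best alternative 6). Neither deviates — NE.
(Medium, Low) is not a NE: Investor 1 would switch to Low (9 > 1).
No other cell survives both best-response checks, so there are 2 pure NE.

2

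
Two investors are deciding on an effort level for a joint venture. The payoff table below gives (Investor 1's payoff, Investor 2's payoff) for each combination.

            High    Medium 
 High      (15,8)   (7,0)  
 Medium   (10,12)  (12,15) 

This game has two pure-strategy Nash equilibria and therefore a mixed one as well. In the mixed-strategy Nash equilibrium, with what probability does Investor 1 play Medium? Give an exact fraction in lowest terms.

8/11

Investor 1's mix p on High must make Investor 2 indifferent between High and Medium.
Investor 2's payoff from High: 8p + 12(1−p). From Medium: 0p + 15(1−p).
Set equal: 8p = 3(1−p) → p = 3/11.
Probability on Medium is 1 − 3/11 = 8/11.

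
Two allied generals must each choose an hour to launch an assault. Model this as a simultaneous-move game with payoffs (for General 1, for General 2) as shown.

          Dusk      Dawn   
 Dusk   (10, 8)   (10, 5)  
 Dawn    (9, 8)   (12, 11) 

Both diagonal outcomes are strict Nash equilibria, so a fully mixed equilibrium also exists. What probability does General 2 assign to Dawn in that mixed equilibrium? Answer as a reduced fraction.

1/3

General 2's mix q on Dusk must make General 1 indifferent between Dusk and Dawn.
General 1's payoff from Dusk: 10q + 10(1−q). From Dawn: 9q + 12(1−q).
Set equal: 1q = 2(1−q) → q = 2/3.
Probability on Dawn is 1 − 2/3 = 1/3.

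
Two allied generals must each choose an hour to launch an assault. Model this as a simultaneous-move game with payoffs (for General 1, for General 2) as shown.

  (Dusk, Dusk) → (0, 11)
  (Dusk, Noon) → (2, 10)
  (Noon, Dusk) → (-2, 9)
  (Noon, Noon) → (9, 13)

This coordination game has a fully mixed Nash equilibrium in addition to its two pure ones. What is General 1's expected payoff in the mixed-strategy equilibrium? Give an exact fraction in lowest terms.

General 2 mixes with probability q on Dusk, chosen so General 1 is indifferent: 0q + 2(1−q) = (-2)q + 9(1−q) gives q = 7/9.
General 1's expected payoff (from either row, since indifferent) is 0·7/9 + 2·2/9 = 4/9.

4/9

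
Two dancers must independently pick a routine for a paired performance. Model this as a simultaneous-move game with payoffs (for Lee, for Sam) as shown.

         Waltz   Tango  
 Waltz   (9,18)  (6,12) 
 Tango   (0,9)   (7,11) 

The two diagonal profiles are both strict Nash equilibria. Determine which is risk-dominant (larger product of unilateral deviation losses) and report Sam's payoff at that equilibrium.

At both Waltz: Lee loses 9 − 0 = 9 by deviating; Sam loses 18 − 12 = 6. Product = 9·6 = 54.
At both Tango: Lee loses 7 − 6 = 1 by deviating; Sam loses 11 − 9 = 2. Product = 1·2 = 2.
54 > 2, so both Waltz is risk-dominant. Sam's payoff there is 18.

18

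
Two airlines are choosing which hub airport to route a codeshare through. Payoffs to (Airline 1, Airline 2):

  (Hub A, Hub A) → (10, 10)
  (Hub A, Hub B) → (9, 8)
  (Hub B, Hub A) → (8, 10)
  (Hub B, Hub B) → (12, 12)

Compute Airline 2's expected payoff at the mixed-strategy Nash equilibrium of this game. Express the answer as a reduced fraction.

10

Airline 1 mixes with probability p on Hub A, chosen so Airline 2 is indifferent: 10p + 10(1−p) = 8p + 12(1−p) gives p = 1/2.
Airline 2's expected payoff is 10·1/2 + 10·1/2 = 10.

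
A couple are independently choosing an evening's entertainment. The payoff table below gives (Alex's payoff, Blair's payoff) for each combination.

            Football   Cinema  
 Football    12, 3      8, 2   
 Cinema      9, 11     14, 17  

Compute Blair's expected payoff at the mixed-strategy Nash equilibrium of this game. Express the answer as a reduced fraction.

Alex mixes with probability p on Football, chosen so Blair is indifferent: 3p + 11(1−p) = 2p + 17(1−p) gives p = 6/7.
Blair's expected payoff is 3·6/7 + 11·1/7 = 29/7.

29/7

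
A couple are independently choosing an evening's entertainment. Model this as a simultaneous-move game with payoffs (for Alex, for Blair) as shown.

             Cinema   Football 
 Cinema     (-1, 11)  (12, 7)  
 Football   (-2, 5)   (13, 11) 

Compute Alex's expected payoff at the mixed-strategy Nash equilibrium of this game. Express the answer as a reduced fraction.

Blair mixes with probability q on Cinema, chosen so Alex is indifferent: (-1)q + 12(1−q) = (-2)q + 13(1−q) gives q = 1/2.
Alex's expected payoff (from either row, since indifferent) is (-1)·1/2 + 12·1/2 = 11/2.

11/2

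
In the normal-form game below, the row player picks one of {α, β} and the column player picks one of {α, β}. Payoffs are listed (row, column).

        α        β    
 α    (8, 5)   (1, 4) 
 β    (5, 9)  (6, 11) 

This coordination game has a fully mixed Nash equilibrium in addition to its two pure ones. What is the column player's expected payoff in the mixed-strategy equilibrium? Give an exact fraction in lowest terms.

19/3

The row player mixes with probability p on α, chosen so the column player is indifferent: 5p + 9(1−p) = 4p + 11(1−p) gives p = 2/3.
The column player's expected payoff is 5·2/3 + 9·1/3 = 19/3.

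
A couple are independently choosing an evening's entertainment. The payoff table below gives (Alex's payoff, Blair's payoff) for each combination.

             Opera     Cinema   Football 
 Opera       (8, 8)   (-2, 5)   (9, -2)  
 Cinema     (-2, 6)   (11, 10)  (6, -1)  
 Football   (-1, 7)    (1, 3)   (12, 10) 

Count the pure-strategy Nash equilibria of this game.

3

Both Opera: Alex gets 8 (best alternative -1); Blair gets 8 (best alternative 5). Neither deviates — NE.
Both Cinema: Alex gets 11 (best alternative 1); Blair gets 10 (best alternative 6). Neither deviates — NE.
Both Football: Alex gets 12 (best alternative 9); Blair gets 10 (best alternative 7). Neither deviates — NE.
(Football, Cinema) is not a NE: Alex would switch to Cinema (11 > 1).
No other cell survives both best-response checks, so there are 3 pure NE.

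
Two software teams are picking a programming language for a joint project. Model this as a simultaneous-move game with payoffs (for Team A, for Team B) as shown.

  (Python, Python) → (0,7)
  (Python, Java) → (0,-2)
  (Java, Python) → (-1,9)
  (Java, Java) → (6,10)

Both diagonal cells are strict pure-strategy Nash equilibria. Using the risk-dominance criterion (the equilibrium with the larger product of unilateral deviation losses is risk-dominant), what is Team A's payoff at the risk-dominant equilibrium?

0

At both Python: Team A loses 0 − (-1) = 1 by deviating; Team B loses 7 − (-2) = 9. Product = 1·9 = 9.
At both Java: Team A loses 6 − 0 = 6 by deviating; Team B loses 10 − 9 = 1. Product = 6·1 = 6.
9 > 6, so both Python is risk-dominant. Team A's payoff there is 0.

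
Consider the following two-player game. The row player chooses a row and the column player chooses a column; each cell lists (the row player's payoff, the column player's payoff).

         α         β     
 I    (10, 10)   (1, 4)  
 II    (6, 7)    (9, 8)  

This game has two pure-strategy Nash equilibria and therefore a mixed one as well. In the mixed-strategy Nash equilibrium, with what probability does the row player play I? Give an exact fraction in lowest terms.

The row player's mix p on I must make the column player indifferent between α and β.
The column player's payoff from α: 10p + 7(1−p). From β: 4p + 8(1−p).
Set equal: 6p = 1(1−p) → p = 1/7.

1/7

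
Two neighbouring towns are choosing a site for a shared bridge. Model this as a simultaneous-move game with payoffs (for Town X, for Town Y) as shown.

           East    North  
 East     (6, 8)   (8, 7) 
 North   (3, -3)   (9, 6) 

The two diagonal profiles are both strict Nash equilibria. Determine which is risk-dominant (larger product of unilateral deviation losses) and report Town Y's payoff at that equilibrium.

At both East: Town X loses 6 − 3 = 3 by deviating; Town Y loses 8 − 7 = 1. Product = 3·1 = 3.
At both North: Town X loses 9 − 8 = 1 by deviating; Town Y loses 6 − (-3) = 9. Product = 1·9 = 9.
9 > 3, so both North is risk-dominant. Town Y's payoff there is 6.

6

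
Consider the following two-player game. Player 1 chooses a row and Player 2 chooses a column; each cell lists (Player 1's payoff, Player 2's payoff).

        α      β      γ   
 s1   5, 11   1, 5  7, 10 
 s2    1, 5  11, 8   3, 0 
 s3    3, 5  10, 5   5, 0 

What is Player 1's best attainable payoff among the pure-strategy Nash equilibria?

(s1, α) is a pure NE (Player 1: 5 ≥ 3; Player 2: 11 ≥ 10). Player 1 gets 5.
(s2, β) is a pure NE (Player 1: 11 ≥ 10; Player 2: 8 ≥ 5). Player 1 gets 11.
Every other cell has a profitable deviation for at least one player. Highest of {5, 11} is 11.

11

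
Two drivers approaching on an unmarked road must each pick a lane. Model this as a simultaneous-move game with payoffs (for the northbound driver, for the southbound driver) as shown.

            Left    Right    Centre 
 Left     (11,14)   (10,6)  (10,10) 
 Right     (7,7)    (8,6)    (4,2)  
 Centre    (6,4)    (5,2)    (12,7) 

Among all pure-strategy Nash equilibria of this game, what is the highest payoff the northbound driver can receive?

Both Left is a pure NE (the northbound driver: 11 ≥ 7; the southbound driver: 14 ≥ 10). The northbound driver gets 11.
Both Centre is a pure NE (the northbound driver: 12 ≥ 10; the southbound driver: 7 ≥ 4). The northbound driver gets 12.
Every other cell has a profitable deviation for at least one player. Highest of {11, 12} is 12.

12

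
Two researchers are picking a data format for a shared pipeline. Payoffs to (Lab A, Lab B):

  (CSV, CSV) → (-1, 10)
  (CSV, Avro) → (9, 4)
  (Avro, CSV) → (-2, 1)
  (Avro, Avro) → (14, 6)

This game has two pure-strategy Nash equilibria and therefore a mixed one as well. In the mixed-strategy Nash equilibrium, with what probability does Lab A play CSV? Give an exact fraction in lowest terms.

Lab A's mix p on CSV must make Lab B indifferent between CSV and Avro.
Lab B's payoff from CSV: 10p + 1(1−p). From Avro: 4p + 6(1−p).
Set equal: 6p = 5(1−p) → p = 5/11.

5/11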